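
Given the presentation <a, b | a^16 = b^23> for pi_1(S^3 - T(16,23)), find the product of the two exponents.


The relation is a^16 = b^23.
Product of exponents = 16 * 23
= 368

368


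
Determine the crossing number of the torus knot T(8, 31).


For a torus knot T(p, q) with gcd(p,q)=1,
the crossing number is min(p*(q-1), q*(p-1)).
p*(q-1) = 8*30 = 240
q*(p-1) = 31*7 = 217
min(240, 217) = 217

217


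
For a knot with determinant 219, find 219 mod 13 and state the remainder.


Step 1: A knot is p-colorable if and only if p divides its determinant.
Step 2: Compute 219 mod 13.
219 = 16 * 13 + 11
Step 3: 219 mod 13 = 11
Step 4: The knot is 13-colorable: no

11


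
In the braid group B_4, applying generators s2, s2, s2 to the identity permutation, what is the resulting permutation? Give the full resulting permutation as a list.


Starting with identity [1, 2, 3, 4].
Apply generators in sequence:
  After s2: [1, 3, 2, 4]
  After s2: [1, 2, 3, 4]
  After s2: [1, 3, 2, 4]
Final permutation: [1, 3, 2, 4]

[1, 3, 2, 4]


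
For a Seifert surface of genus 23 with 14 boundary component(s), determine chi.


chi = 2 - 2g - b
= 2 - 2*23 - 14
= 2 - 46 - 14 = -58

-58


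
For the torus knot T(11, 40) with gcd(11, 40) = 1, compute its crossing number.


For a torus knot T(p, q) with gcd(p,q)=1,
the crossing number is min(p*(q-1), q*(p-1)).
p*(q-1) = 11*39 = 429
q*(p-1) = 40*10 = 400
min(429, 400) = 400

400


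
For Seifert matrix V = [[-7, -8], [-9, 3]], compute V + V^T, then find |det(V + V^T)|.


Step 1: Form V + V^T where V = [[-7, -8], [-9, 3]]
  V^T = [[-7, -9], [-8, 3]]
  V + V^T = [[-14, -17], [-17, 6]]
Step 2: det(V + V^T) = (-14)*6 - (-17)*(-17)
  = -84 - 289 = -373
Step 3: Knot determinant = |det(V + V^T)| = |-373| = 373

373


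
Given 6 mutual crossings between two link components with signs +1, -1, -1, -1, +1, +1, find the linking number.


Step 1: Count positive crossings: 3
Step 2: Count negative crossings: 3
Step 3: Sum of signs = 3 - 3 = 0
Step 4: Linking number = sum/2 = 0/2 = 0

0


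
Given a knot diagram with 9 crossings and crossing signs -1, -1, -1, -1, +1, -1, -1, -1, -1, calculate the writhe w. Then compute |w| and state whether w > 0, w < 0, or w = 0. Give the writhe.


Step 1: Count positive crossings (+1).
Positive crossings: 1
Step 2: Count negative crossings (-1).
Negative crossings: 8
Step 3: Writhe = (positive) - (negative)
w = 1 - 8 = -7
Step 4: |w| = 7, and w is negative

-7


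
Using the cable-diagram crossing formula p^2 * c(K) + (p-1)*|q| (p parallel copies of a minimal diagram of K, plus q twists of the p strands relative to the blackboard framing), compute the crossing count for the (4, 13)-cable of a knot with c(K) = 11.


Step 1: Each of the c(K) crossings of the companion diagram becomes p*p = p^2 crossings among the p parallel strands, and each of the |q| twists s_1 s_2 ... s_(p-1) adds (p-1) crossings.
  Crossings = p^2 * c(K) + (p-1)*|q|
Step 2: = 4^2 * 11 + (4-1)*13
Step 3: = 16*11 + 3*13
Step 4: = 176 + 39 = 215

215


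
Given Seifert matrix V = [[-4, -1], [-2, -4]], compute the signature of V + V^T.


Step 1: V + V^T = [[-8, -3], [-3, -8]]
Step 2: trace = -16, det = 55
Step 3: Discriminant = (-16)^2 - 4*55 = 36
Step 4: Eigenvalues: -5, -11
Step 5: Signature = (# positive eigenvalues) - (# negative eigenvalues) = -2

-2


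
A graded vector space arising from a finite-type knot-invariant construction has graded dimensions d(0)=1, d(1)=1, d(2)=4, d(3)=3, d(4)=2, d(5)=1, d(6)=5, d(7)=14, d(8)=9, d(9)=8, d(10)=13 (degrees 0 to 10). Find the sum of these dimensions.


Total dimension = d(0) + d(1) + ... + d(10)
= 1 + 1 + 4 + 3 + 2 + 1 + 5 + 14 + 9 + 8 + 13
= 61

61


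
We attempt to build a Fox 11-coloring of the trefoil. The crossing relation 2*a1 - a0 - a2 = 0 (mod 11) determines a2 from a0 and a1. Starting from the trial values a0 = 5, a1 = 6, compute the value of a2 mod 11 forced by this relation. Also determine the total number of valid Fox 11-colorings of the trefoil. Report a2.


Step 1: Apply the given crossing relation 2*a1 - a0 - a2 = 0 (mod 11).
  a2 = 2*a1 - a0 mod 11
  a2 = 2*6 - 5 mod 11
  a2 = 12 - 5 mod 11
  a2 = 7 mod 11 = 7
Step 2: The trefoil has determinant 3.
  Number of Fox p-colorings (p prime) is p^2 if p = 3, else p.
  Since 11 does not divide 3, only trivial (constant) colorings exist.
  (So the trial a0 = 5, a1 = 6 with a0 != a1 does NOT extend to a valid coloring of the whole trefoil: the other two crossing relations require 3*(a1 - a0) = 0 (mod 11), which fails.)
  Total colorings = 11
Step 3: a2 = 7, total Fox 11-colorings = 11

7


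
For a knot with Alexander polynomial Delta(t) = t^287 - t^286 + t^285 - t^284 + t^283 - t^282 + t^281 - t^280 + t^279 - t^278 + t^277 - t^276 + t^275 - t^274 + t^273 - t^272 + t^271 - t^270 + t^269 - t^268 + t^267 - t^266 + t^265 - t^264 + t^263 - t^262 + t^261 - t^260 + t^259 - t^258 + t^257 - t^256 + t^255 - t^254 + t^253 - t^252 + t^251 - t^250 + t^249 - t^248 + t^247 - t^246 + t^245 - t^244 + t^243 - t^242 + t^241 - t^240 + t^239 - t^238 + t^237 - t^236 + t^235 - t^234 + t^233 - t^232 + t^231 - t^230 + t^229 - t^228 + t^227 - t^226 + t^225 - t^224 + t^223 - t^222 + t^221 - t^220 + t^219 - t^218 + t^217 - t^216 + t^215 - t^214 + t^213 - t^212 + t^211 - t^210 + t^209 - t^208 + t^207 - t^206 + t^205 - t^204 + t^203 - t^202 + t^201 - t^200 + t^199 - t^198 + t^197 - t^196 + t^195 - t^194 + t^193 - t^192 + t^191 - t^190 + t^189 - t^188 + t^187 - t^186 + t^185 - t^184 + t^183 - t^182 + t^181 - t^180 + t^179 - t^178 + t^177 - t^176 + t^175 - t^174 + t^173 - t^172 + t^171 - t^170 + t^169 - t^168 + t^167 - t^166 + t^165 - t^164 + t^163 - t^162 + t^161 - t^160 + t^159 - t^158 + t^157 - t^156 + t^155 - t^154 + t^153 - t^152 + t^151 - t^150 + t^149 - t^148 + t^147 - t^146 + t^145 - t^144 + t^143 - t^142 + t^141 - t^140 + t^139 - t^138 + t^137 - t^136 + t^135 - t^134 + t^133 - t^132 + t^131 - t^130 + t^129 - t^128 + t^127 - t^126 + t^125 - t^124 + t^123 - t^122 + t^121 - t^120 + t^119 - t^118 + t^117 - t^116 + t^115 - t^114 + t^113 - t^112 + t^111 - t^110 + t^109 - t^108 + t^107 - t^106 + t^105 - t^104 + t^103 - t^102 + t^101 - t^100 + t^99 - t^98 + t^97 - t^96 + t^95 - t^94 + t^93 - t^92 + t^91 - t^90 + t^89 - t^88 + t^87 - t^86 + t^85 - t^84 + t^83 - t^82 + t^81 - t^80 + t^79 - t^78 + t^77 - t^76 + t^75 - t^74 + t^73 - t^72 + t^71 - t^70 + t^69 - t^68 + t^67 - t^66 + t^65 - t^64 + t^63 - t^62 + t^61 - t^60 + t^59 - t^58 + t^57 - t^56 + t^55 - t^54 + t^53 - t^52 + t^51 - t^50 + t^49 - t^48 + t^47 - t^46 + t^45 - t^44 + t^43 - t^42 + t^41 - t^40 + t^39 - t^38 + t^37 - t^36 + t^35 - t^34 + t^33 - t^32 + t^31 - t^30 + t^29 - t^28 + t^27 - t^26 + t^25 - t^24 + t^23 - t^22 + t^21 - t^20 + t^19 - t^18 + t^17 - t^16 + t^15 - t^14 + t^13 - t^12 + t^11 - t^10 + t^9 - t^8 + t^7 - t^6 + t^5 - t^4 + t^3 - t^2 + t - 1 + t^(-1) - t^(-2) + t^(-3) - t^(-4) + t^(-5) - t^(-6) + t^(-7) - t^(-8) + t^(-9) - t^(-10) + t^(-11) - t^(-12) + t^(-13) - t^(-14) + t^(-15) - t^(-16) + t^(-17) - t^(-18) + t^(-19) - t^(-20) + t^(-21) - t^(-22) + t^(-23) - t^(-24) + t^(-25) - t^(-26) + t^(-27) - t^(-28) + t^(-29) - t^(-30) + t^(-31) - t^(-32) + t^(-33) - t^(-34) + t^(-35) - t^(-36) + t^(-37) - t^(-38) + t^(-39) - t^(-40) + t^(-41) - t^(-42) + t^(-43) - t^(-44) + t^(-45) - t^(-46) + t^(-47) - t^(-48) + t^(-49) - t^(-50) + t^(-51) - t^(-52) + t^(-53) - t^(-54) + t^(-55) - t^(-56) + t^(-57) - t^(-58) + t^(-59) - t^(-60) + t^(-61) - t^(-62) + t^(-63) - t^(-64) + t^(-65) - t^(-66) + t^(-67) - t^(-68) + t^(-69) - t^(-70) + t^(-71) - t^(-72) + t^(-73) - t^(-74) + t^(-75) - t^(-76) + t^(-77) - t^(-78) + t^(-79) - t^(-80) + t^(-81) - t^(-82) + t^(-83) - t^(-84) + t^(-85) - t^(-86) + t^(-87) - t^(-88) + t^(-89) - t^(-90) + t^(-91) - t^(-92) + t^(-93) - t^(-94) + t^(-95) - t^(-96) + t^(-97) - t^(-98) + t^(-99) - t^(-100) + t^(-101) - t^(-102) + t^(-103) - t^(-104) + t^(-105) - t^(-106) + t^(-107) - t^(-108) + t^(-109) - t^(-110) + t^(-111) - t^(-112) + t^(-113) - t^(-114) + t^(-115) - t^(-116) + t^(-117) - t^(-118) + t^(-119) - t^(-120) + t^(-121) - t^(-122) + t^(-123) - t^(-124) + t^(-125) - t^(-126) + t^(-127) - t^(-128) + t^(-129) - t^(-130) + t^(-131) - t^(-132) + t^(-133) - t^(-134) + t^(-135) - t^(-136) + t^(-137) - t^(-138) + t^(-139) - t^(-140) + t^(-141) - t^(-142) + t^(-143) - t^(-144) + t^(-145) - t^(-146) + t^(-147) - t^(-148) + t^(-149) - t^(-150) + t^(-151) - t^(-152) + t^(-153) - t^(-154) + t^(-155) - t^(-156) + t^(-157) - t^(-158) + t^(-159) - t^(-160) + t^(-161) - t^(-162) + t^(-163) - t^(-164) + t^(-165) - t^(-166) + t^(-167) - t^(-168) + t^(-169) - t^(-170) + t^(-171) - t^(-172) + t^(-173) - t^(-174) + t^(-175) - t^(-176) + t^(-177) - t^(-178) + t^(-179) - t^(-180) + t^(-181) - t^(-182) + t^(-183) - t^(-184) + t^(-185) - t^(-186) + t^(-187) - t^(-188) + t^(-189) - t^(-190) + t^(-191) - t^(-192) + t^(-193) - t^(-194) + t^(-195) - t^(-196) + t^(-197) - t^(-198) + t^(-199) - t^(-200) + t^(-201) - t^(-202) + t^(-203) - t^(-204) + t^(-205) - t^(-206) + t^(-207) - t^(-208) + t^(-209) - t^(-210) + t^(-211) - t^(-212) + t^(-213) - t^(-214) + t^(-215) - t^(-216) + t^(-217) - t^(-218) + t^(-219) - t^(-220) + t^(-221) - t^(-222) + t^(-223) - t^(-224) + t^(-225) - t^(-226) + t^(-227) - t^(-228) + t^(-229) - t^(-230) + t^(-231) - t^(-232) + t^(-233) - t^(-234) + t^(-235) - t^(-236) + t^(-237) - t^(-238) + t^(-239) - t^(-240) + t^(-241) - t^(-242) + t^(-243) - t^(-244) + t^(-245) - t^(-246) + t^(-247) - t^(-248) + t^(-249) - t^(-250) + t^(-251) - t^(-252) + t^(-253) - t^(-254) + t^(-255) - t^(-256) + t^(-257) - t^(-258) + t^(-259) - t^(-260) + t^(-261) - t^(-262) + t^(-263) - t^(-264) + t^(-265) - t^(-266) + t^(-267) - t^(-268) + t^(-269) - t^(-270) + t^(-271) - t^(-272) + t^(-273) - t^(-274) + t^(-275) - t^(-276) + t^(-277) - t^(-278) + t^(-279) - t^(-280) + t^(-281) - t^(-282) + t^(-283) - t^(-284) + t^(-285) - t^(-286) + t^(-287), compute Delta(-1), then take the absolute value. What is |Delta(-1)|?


Step 1: The polynomial has 575 terms with alternating signs, exponents from 287 down to -287.
Step 2: Substitute t = -1. The i-th term has coefficient (-1)^i and exponent (m-i),
  so its value is (-1)^i * (-1)^(m-i) = (-1)^m = -1 for every i.
Step 3: All 575 terms equal -1, so Delta(-1) = 575 * (-1) = -575
Step 4: |Delta(-1)| = 575

575


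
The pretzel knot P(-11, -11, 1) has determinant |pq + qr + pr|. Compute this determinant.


Step 1: Compute pq + qr + pr.
pq = (-11)*(-11) = 121
qr = (-11)*1 = -11
pr = (-11)*1 = -11
pq + qr + pr = 121 + (-11) + (-11) = 99
Step 2: Take absolute value.
det(P(-11,-11,1)) = |99| = 99

99


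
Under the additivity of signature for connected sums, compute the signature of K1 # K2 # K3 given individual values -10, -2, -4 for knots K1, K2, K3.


The signature is additive under connected sum.
signature(K1 # K2 # K3) = (-10) + (-2) + (-4)
= -16

-16


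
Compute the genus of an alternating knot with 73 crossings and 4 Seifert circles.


For alternating knots, g = (c - s + 1)/2.
= (73 - 4 + 1)/2
= 70/2 = 35

35


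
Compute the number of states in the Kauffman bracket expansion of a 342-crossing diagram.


Each crossing contributes 2 choices (A-smoothing or B-smoothing).
Total states = 2^342 = 8958978968711216842229769122273777112486581988938598139599956403855167484720643781523509973086428463104

8958978968711216842229769122273777112486581988938598139599956403855167484720643781523509973086428463104


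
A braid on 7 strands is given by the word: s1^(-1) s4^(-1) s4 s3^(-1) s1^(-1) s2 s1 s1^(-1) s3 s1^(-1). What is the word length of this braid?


The word length counts the number of generators (including inverses).
Listing each generator: s1^(-1), s4^(-1), s4, s3^(-1), s1^(-1), s2, s1, s1^(-1), s3, s1^(-1)
There are 10 generators in this braid word.

10


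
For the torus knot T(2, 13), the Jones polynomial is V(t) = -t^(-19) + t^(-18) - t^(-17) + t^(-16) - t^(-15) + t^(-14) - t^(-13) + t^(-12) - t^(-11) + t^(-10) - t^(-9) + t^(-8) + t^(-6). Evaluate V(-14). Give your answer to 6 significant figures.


Substituting t = -14 into V(t) = -t^(-19) + t^(-18) - t^(-17) + t^(-16) - t^(-15) + t^(-14) - t^(-13) + t^(-12) - t^(-11) + t^(-10) - t^(-9) + t^(-8) + t^(-6):
  (-)t^(-19) = 1.67327e-22
  (+)t^(-18) = 2.34258e-21
  (-)t^(-17) = 3.27962e-20
  (+)t^(-16) = 4.59147e-19
  (-)t^(-15) = 6.42805e-18
  (+)t^(-14) = 8.99927e-17
  (-)t^(-13) = 1.2599e-15
  (+)t^(-12) = 1.76386e-14
  (-)t^(-11) = 2.4694e-13
  (+)t^(-10) = 3.45716e-12
  (-)t^(-9) = 4.84003e-11
  (+)t^(-8) = 6.77604e-10
  (+)t^(-6) = 1.3281e-07
Sum = (1.67327e-22) + (2.34258e-21) + (3.27962e-20) + (4.59147e-19) + (6.42805e-18) + (8.99927e-17) + (1.2599e-15) + (1.76386e-14) + (2.4694e-13) + (3.45716e-12) + (4.84003e-11) + (6.77604e-10) + (1.3281e-07)
= 1.335400356e-07
Rounded to 6 significant figures: 1.3354e-07

1.3354e-07


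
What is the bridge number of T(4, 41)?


The bridge number of T(p,q) is min(p,q).
min(4, 41) = 4

4


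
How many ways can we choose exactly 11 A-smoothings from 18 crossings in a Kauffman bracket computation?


We choose which 11 of 18 crossings get A-smoothings.
C(18, 11) = 18! / (11! * 7!)
= 31824

31824


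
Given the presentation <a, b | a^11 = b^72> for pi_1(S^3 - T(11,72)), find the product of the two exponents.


The relation is a^11 = b^72.
Product of exponents = 11 * 72
= 792

792


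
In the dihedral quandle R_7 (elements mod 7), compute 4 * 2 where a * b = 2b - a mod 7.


4 * 2 = 2*2 - 4 mod 7
= 4 - 4 mod 7
= 0 mod 7 = 0

0


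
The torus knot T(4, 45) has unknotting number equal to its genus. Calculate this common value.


For a torus knot T(p,q), both the unknotting number and genus equal (p-1)(q-1)/2.
= (4-1)(45-1)/2
= 3*44/2
= 132/2 = 66

66


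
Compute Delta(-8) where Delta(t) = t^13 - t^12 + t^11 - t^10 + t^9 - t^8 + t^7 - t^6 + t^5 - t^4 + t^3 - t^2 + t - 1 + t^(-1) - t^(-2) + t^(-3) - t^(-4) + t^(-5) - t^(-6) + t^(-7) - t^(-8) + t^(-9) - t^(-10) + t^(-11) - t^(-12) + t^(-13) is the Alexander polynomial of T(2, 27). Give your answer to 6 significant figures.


Substituting t = -8 into Delta(t) = t^13 - t^12 + t^11 - t^10 + t^9 - t^8 + t^7 - t^6 + t^5 - t^4 + t^3 - t^2 + t - 1 + t^(-1) - t^(-2) + t^(-3) - t^(-4) + t^(-5) - t^(-6) + t^(-7) - t^(-8) + t^(-9) - t^(-10) + t^(-11) - t^(-12) + t^(-13):
Term values: (-549755813888) + (-68719476736) + (-8589934592) + (-1073741824) + (-134217728) + (-16777216) + (-2097152) + (-262144) + (-32768) + (-4096) + (-512) + (-64) + (-8) + (-1) + (-0.125) + (-0.015625) + (-0.00195312) + (-0.000244141) + (-3.05176e-05) + (-3.8147e-06) + (-4.76837e-07) + (-5.96046e-08) + (-7.45058e-09) + (-9.31323e-10) + (-1.16415e-10) + (-1.45519e-11) + (-1.81899e-12)
Sum = -6.282923587e+11
Rounded to 6 significant figures: -6.28292e+11

-6.28292e+11


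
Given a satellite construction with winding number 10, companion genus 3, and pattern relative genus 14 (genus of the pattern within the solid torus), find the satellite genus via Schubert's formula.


Schubert: g(satellite) = g_rel(pattern) + |winding| * g(companion),
where g_rel(pattern) is the genus of the pattern relative to the solid torus.
= 14 + 10 * 3
= 14 + 30 = 44

44


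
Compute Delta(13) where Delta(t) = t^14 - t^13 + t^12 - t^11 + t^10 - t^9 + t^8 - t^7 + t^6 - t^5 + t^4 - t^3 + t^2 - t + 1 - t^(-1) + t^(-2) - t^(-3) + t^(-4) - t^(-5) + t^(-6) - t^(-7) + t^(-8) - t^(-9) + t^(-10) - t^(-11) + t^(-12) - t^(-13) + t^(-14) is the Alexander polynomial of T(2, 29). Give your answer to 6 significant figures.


Substituting t = 13 into Delta(t) = t^14 - t^13 + t^12 - t^11 + t^10 - t^9 + t^8 - t^7 + t^6 - t^5 + t^4 - t^3 + t^2 - t + 1 - t^(-1) + t^(-2) - t^(-3) + t^(-4) - t^(-5) + t^(-6) - t^(-7) + t^(-8) - t^(-9) + t^(-10) - t^(-11) + t^(-12) - t^(-13) + t^(-14):
Term values: (3937376385699289) + (-302875106592253) + (23298085122481) + (-1792160394037) + (137858491849) + (-10604499373) + (815730721) + (-62748517) + (4826809) + (-371293) + (28561) + (-2197) + (169) + (-13) + (1) + (-0.0769231) + (0.00591716) + (-0.000455166) + (3.50128e-05) + (-2.69329e-06) + (2.07176e-07) + (-1.59366e-08) + (1.22589e-09) + (-9.42996e-11) + (7.25382e-12) + (-5.57986e-13) + (4.2922e-14) + (-3.30169e-15) + (2.53976e-16)
Sum = 3.656135215e+15
Rounded to 6 significant figures: 3.65614e+15

3.65614e+15


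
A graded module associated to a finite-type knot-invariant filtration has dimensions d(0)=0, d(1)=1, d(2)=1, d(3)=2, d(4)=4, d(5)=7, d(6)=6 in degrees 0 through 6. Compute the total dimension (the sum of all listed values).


Total dimension = d(0) + d(1) + ... + d(6)
= 0 + 1 + 1 + 2 + 4 + 7 + 6
= 21

21


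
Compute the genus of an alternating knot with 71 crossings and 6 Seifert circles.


For alternating knots, g = (c - s + 1)/2.
= (71 - 6 + 1)/2
= 66/2 = 33

33


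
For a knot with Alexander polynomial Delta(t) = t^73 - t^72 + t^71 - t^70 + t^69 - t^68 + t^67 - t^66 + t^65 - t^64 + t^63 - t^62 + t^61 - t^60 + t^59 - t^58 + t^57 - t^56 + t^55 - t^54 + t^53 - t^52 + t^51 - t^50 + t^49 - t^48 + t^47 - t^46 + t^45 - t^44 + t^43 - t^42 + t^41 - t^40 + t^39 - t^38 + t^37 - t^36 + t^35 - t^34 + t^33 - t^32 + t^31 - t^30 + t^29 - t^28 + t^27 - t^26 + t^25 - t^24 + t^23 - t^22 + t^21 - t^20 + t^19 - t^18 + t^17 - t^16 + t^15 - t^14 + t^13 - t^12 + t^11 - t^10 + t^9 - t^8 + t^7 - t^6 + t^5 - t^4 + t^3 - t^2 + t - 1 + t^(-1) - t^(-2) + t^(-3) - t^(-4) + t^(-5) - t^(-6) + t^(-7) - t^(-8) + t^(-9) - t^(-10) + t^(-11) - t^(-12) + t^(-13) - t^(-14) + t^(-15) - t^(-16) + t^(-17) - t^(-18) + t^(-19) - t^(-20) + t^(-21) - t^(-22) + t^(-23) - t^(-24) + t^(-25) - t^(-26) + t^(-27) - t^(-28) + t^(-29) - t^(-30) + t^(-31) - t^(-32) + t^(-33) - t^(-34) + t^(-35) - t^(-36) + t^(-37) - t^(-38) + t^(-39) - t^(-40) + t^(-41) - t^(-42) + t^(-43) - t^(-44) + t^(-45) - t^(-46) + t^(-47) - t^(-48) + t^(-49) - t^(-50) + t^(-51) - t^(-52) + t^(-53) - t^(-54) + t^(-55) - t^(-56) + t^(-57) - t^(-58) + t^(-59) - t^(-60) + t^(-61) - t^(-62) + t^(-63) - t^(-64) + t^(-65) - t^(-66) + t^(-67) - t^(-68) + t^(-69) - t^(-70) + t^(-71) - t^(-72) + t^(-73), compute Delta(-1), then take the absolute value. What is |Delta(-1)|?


Step 1: The polynomial has 147 terms with alternating signs, exponents from 73 down to -73.
Step 2: Substitute t = -1. The i-th term has coefficient (-1)^i and exponent (m-i),
  so its value is (-1)^i * (-1)^(m-i) = (-1)^m = -1 for every i.
Step 3: All 147 terms equal -1, so Delta(-1) = 147 * (-1) = -147
Step 4: |Delta(-1)| = 147

147


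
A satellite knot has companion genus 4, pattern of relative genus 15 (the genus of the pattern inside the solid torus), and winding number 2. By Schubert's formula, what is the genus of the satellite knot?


Schubert: g(satellite) = g_rel(pattern) + |winding| * g(companion),
where g_rel(pattern) is the genus of the pattern relative to the solid torus.
= 15 + 2 * 4
= 15 + 8 = 23

23


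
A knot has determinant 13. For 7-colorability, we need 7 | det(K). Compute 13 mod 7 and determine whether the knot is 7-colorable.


Step 1: A knot is p-colorable if and only if p divides its determinant.
Step 2: Compute 13 mod 7.
13 = 1 * 7 + 6
Step 3: 13 mod 7 = 6
Step 4: The knot is 7-colorable: no

6


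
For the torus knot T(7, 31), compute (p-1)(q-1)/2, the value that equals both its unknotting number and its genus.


For a torus knot T(p,q), both the unknotting number and genus equal (p-1)(q-1)/2.
= (7-1)(31-1)/2
= 6*30/2
= 180/2 = 90

90


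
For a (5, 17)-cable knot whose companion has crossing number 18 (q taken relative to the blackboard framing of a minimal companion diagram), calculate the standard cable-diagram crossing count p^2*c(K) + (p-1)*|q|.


Step 1: Each of the c(K) crossings of the companion diagram becomes p*p = p^2 crossings among the p parallel strands, and each of the |q| twists s_1 s_2 ... s_(p-1) adds (p-1) crossings.
  Crossings = p^2 * c(K) + (p-1)*|q|
Step 2: = 5^2 * 18 + (5-1)*17
Step 3: = 25*18 + 4*17
Step 4: = 450 + 68 = 518

518


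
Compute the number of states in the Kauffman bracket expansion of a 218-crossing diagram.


Each crossing contributes 2 choices (A-smoothing or B-smoothing).
Total states = 2^218 = 421249166674228746791672110734681729275580381602196445017243910144

421249166674228746791672110734681729275580381602196445017243910144


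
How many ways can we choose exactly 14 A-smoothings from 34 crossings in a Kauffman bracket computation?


We choose which 14 of 34 crossings get A-smoothings.
C(34, 14) = 34! / (14! * 20!)
= 1391975640

1391975640


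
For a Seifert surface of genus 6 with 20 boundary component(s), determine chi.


chi = 2 - 2g - b
= 2 - 2*6 - 20
= 2 - 12 - 20 = -30

-30


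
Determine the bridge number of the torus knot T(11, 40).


The bridge number of T(p,q) is min(p,q).
min(11, 40) = 11

11


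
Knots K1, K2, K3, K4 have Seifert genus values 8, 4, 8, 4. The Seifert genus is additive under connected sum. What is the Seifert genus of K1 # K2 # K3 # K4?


The Seifert genus is additive under connected sum.
Seifert genus(K1 # K2 # K3 # K4) = (8) + (4) + (8) + (4)
= 24

24


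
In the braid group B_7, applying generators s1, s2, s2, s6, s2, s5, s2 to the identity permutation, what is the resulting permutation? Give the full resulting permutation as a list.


Starting with identity [1, 2, 3, 4, 5, 6, 7].
Apply generators in sequence:
  After s1: [2, 1, 3, 4, 5, 6, 7]
  After s2: [2, 3, 1, 4, 5, 6, 7]
  After s2: [2, 1, 3, 4, 5, 6, 7]
  After s6: [2, 1, 3, 4, 5, 7, 6]
  After s2: [2, 3, 1, 4, 5, 7, 6]
  After s5: [2, 3, 1, 4, 7, 5, 6]
  After s2: [2, 1, 3, 4, 7, 5, 6]
Final permutation: [2, 1, 3, 4, 7, 5, 6]

[2, 1, 3, 4, 7, 5, 6]


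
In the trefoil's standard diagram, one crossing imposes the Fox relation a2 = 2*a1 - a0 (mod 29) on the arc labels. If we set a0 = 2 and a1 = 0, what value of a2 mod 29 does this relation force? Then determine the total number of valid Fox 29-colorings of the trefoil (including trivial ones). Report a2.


Step 1: Apply the given crossing relation 2*a1 - a0 - a2 = 0 (mod 29).
  a2 = 2*a1 - a0 mod 29
  a2 = 2*0 - 2 mod 29
  a2 = 0 - 2 mod 29
  a2 = -2 mod 29 = 27
Step 2: The trefoil has determinant 3.
  Number of Fox p-colorings (p prime) is p^2 if p = 3, else p.
  Since 29 does not divide 3, only trivial (constant) colorings exist.
  (So the trial a0 = 2, a1 = 0 with a0 != a1 does NOT extend to a valid coloring of the whole trefoil: the other two crossing relations require 3*(a1 - a0) = 0 (mod 29), which fails.)
  Total colorings = 29
Step 3: a2 = 27, total Fox 29-colorings = 29

27


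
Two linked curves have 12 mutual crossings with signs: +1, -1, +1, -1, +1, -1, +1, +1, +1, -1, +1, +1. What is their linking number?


Step 1: Count positive crossings: 8
Step 2: Count negative crossings: 4
Step 3: Sum of signs = 8 - 4 = 4
Step 4: Linking number = sum/2 = 4/2 = 2

2


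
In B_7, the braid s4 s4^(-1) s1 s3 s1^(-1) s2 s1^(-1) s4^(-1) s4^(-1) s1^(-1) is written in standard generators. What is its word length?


The word length counts the number of generators (including inverses).
Listing each generator: s4, s4^(-1), s1, s3, s1^(-1), s2, s1^(-1), s4^(-1), s4^(-1), s1^(-1)
There are 10 generators in this braid word.

10


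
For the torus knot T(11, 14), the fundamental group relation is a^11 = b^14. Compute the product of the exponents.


The relation is a^11 = b^14.
Product of exponents = 11 * 14
= 154

154


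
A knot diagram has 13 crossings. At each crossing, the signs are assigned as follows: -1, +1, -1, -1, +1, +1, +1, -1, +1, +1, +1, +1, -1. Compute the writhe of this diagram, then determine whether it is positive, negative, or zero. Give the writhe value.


Step 1: Count positive crossings (+1).
Positive crossings: 8
Step 2: Count negative crossings (-1).
Negative crossings: 5
Step 3: Writhe = (positive) - (negative)
w = 8 - 5 = 3
Step 4: |w| = 3, and w is positive

3


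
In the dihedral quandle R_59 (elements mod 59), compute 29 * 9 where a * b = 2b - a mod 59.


29 * 9 = 2*9 - 29 mod 59
= 18 - 29 mod 59
= -11 mod 59 = 48

48


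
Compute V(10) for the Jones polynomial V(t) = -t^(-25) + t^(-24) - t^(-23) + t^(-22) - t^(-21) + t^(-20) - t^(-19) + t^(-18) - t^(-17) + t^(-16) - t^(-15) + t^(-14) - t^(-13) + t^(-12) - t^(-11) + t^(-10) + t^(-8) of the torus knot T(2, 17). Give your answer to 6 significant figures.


Substituting t = 10 into V(t) = -t^(-25) + t^(-24) - t^(-23) + t^(-22) - t^(-21) + t^(-20) - t^(-19) + t^(-18) - t^(-17) + t^(-16) - t^(-15) + t^(-14) - t^(-13) + t^(-12) - t^(-11) + t^(-10) + t^(-8):
  (-)t^(-25) = -1e-25
  (+)t^(-24) = 1e-24
  (-)t^(-23) = -1e-23
  (+)t^(-22) = 1e-22
  (-)t^(-21) = -1e-21
  (+)t^(-20) = 1e-20
  (-)t^(-19) = -1e-19
  (+)t^(-18) = 1e-18
  (-)t^(-17) = -1e-17
  (+)t^(-16) = 1e-16
  (-)t^(-15) = -1e-15
  (+)t^(-14) = 1e-14
  (-)t^(-13) = -1e-13
  (+)t^(-12) = 1e-12
  (-)t^(-11) = -1e-11
  (+)t^(-10) = 1e-10
  (+)t^(-8) = 1e-08
Sum = (-1e-25) + (1e-24) + (-1e-23) + (1e-22) + (-1e-21) + (1e-20) + (-1e-19) + (1e-18) + (-1e-17) + (1e-16) + (-1e-15) + (1e-14) + (-1e-13) + (1e-12) + (-1e-11) + (1e-10) + (1e-08)
= 1.009090909e-08
Rounded to 6 significant figures: 1.00909e-08

1.00909e-08


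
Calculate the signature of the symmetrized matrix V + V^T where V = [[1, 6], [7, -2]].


Step 1: V + V^T = [[2, 13], [13, -4]]
Step 2: trace = -2, det = -177
Step 3: Discriminant = (-2)^2 - 4*(-177) = 712
Step 4: Eigenvalues: 12.3417, -14.3417
Step 5: Signature = (# positive eigenvalues) - (# negative eigenvalues) = 0

0


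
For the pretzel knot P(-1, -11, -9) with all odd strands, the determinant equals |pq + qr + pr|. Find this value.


Step 1: Compute pq + qr + pr.
pq = (-1)*(-11) = 11
qr = (-11)*(-9) = 99
pr = (-1)*(-9) = 9
pq + qr + pr = 11 + 99 + 9 = 119
Step 2: Take absolute value.
det(P(-1,-11,-9)) = |119| = 119

119


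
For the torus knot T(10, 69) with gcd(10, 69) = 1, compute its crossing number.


For a torus knot T(p, q) with gcd(p,q)=1,
the crossing number is min(p*(q-1), q*(p-1)).
p*(q-1) = 10*68 = 680
q*(p-1) = 69*9 = 621
min(680, 621) = 621

621


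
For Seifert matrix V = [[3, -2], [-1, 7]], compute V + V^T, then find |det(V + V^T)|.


Step 1: Form V + V^T where V = [[3, -2], [-1, 7]]
  V^T = [[3, -1], [-2, 7]]
  V + V^T = [[6, -3], [-3, 14]]
Step 2: det(V + V^T) = 6*14 - (-3)*(-3)
  = 84 - 9 = 75
Step 3: Knot determinant = |det(V + V^T)| = |75| = 75

75


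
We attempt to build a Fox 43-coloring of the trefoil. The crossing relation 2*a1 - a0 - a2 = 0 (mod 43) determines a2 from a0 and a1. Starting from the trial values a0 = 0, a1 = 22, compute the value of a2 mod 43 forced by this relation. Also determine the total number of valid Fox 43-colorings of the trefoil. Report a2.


Step 1: Apply the given crossing relation 2*a1 - a0 - a2 = 0 (mod 43).
  a2 = 2*a1 - a0 mod 43
  a2 = 2*22 - 0 mod 43
  a2 = 44 - 0 mod 43
  a2 = 44 mod 43 = 1
Step 2: The trefoil has determinant 3.
  Number of Fox p-colorings (p prime) is p^2 if p = 3, else p.
  Since 43 does not divide 3, only trivial (constant) colorings exist.
  (So the trial a0 = 0, a1 = 22 with a0 != a1 does NOT extend to a valid coloring of the whole trefoil: the other two crossing relations require 3*(a1 - a0) = 0 (mod 43), which fails.)
  Total colorings = 43
Step 3: a2 = 1, total Fox 43-colorings = 43

1


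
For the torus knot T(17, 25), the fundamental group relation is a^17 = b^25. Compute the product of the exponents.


The relation is a^17 = b^25.
Product of exponents = 17 * 25
= 425

425


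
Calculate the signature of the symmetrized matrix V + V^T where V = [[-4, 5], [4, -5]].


Step 1: V + V^T = [[-8, 9], [9, -10]]
Step 2: trace = -18, det = -1
Step 3: Discriminant = (-18)^2 - 4*(-1) = 328
Step 4: Eigenvalues: 0.0553851, -18.0554
Step 5: Signature = (# positive eigenvalues) - (# negative eigenvalues) = 0

0


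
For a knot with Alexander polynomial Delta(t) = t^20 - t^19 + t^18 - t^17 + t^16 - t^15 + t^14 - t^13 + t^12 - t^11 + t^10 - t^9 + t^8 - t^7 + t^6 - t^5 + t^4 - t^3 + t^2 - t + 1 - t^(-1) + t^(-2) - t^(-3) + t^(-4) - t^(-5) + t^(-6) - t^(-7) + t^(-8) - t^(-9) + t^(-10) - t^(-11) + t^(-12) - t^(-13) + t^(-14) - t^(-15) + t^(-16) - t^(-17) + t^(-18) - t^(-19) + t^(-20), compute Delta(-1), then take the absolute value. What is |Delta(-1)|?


Step 1: The polynomial has 41 terms with alternating signs, exponents from 20 down to -20.
Step 2: Substitute t = -1. The i-th term has coefficient (-1)^i and exponent (m-i),
  so its value is (-1)^i * (-1)^(m-i) = (-1)^m = 1 for every i.
Step 3: All 41 terms equal 1, so Delta(-1) = 41 * (1) = 41
Step 4: |Delta(-1)| = 41

41


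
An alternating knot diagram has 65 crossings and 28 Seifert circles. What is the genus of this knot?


For alternating knots, g = (c - s + 1)/2.
= (65 - 28 + 1)/2
= 38/2 = 19

19


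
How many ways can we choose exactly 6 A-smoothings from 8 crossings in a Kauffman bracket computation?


We choose which 6 of 8 crossings get A-smoothings.
C(8, 6) = 8! / (6! * 2!)
= 28

28


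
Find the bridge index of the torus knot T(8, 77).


The bridge number of T(p,q) is min(p,q).
min(8, 77) = 8

8


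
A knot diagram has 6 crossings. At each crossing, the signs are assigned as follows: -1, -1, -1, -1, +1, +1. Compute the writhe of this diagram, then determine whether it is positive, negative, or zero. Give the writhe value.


Step 1: Count positive crossings (+1).
Positive crossings: 2
Step 2: Count negative crossings (-1).
Negative crossings: 4
Step 3: Writhe = (positive) - (negative)
w = 2 - 4 = -2
Step 4: |w| = 2, and w is negative

-2


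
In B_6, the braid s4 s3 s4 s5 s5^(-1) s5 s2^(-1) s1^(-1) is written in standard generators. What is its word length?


The word length counts the number of generators (including inverses).
Listing each generator: s4, s3, s4, s5, s5^(-1), s5, s2^(-1), s1^(-1)
There are 8 generators in this braid word.

8


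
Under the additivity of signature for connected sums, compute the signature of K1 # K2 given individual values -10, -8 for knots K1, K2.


The signature is additive under connected sum.
signature(K1 # K2) = (-10) + (-8)
= -18

-18


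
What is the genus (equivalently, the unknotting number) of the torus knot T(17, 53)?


For a torus knot T(p,q), both the unknotting number and genus equal (p-1)(q-1)/2.
= (17-1)(53-1)/2
= 16*52/2
= 832/2 = 416

416


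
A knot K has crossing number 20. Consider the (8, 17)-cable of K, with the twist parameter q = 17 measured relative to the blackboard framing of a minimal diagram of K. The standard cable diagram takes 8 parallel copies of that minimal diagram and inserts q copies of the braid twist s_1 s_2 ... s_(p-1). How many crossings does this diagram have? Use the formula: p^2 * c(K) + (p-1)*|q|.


Step 1: Each of the c(K) crossings of the companion diagram becomes p*p = p^2 crossings among the p parallel strands, and each of the |q| twists s_1 s_2 ... s_(p-1) adds (p-1) crossings.
  Crossings = p^2 * c(K) + (p-1)*|q|
Step 2: = 8^2 * 20 + (8-1)*17
Step 3: = 64*20 + 7*17
Step 4: = 1280 + 119 = 1399

1399


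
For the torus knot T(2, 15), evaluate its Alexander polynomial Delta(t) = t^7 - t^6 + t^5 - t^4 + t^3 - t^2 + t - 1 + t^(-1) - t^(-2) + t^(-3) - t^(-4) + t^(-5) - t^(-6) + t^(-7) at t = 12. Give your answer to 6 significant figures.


Substituting t = 12 into Delta(t) = t^7 - t^6 + t^5 - t^4 + t^3 - t^2 + t - 1 + t^(-1) - t^(-2) + t^(-3) - t^(-4) + t^(-5) - t^(-6) + t^(-7):
Term values: (35831808) + (-2985984) + (248832) + (-20736) + (1728) + (-144) + (12) + (-1) + (0.0833333) + (-0.00694444) + (0.000578704) + (-4.82253e-05) + (4.01878e-06) + (-3.34898e-07) + (2.79082e-08)
Sum = 33075515.08
Rounded to 6 significant figures: 3.30755e+07

3.30755e+07


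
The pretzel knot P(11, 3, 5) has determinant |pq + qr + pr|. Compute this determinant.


Step 1: Compute pq + qr + pr.
pq = 11*3 = 33
qr = 3*5 = 15
pr = 11*5 = 55
pq + qr + pr = 33 + 15 + 55 = 103
Step 2: Take absolute value.
det(P(11,3,5)) = |103| = 103

103


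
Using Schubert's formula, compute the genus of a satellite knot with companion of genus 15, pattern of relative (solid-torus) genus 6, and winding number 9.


Schubert: g(satellite) = g_rel(pattern) + |winding| * g(companion),
where g_rel(pattern) is the genus of the pattern relative to the solid torus.
= 6 + 9 * 15
= 6 + 135 = 141

141


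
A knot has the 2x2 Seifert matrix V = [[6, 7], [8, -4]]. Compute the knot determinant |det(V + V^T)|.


Step 1: Form V + V^T where V = [[6, 7], [8, -4]]
  V^T = [[6, 8], [7, -4]]
  V + V^T = [[12, 15], [15, -8]]
Step 2: det(V + V^T) = 12*(-8) - 15*15
  = -96 - 225 = -321
Step 3: Knot determinant = |det(V + V^T)| = |-321| = 321

321


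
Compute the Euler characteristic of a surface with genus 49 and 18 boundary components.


chi = 2 - 2g - b
= 2 - 2*49 - 18
= 2 - 98 - 18 = -114

-114


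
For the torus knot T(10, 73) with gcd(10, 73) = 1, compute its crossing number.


For a torus knot T(p, q) with gcd(p,q)=1,
the crossing number is min(p*(q-1), q*(p-1)).
p*(q-1) = 10*72 = 720
q*(p-1) = 73*9 = 657
min(720, 657) = 657

657


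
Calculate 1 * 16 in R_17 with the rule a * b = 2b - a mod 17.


1 * 16 = 2*16 - 1 mod 17
= 32 - 1 mod 17
= 31 mod 17 = 14

14


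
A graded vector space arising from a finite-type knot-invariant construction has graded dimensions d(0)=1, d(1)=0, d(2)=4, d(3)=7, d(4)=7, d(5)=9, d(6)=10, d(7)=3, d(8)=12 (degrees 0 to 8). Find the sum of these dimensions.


Total dimension = d(0) + d(1) + ... + d(8)
= 1 + 0 + 4 + 7 + 7 + 9 + 10 + 3 + 12
= 53

53


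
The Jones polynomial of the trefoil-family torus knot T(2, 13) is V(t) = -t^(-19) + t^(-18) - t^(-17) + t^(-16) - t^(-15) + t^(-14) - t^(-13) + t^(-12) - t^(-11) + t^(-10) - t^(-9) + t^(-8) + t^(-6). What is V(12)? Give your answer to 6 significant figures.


Substituting t = 12 into V(t) = -t^(-19) + t^(-18) - t^(-17) + t^(-16) - t^(-15) + t^(-14) - t^(-13) + t^(-12) - t^(-11) + t^(-10) - t^(-9) + t^(-8) + t^(-6):
  (-)t^(-19) = -3.13009e-21
  (+)t^(-18) = 3.7561e-20
  (-)t^(-17) = -4.50732e-19
  (+)t^(-16) = 5.40879e-18
  (-)t^(-15) = -6.49055e-17
  (+)t^(-14) = 7.78866e-16
  (-)t^(-13) = -9.34639e-15
  (+)t^(-12) = 1.12157e-13
  (-)t^(-11) = -1.34588e-12
  (+)t^(-10) = 1.61506e-11
  (-)t^(-9) = -1.93807e-10
  (+)t^(-8) = 2.32568e-09
  (+)t^(-6) = 3.34898e-07
Sum = (-3.13009e-21) + (3.7561e-20) + (-4.50732e-19) + (5.40879e-18) + (-6.49055e-17) + (7.78866e-16) + (-9.34639e-15) + (1.12157e-13) + (-1.34588e-12) + (1.61506e-11) + (-1.93807e-10) + (2.32568e-09) + (3.34898e-07)
= 3.370447586e-07
Rounded to 6 significant figures: 3.37045e-07

3.37045e-07


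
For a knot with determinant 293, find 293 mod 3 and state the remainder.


Step 1: A knot is p-colorable if and only if p divides its determinant.
Step 2: Compute 293 mod 3.
293 = 97 * 3 + 2
Step 3: 293 mod 3 = 2
Step 4: The knot is 3-colorable: no

2


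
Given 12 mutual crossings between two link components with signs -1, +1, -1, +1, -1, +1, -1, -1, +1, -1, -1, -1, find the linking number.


Step 1: Count positive crossings: 4
Step 2: Count negative crossings: 8
Step 3: Sum of signs = 4 - 8 = -4
Step 4: Linking number = sum/2 = -4/2 = -2

-2


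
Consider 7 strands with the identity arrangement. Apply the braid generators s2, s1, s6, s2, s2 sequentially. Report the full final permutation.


Starting with identity [1, 2, 3, 4, 5, 6, 7].
Apply generators in sequence:
  After s2: [1, 3, 2, 4, 5, 6, 7]
  After s1: [3, 1, 2, 4, 5, 6, 7]
  After s6: [3, 1, 2, 4, 5, 7, 6]
  After s2: [3, 2, 1, 4, 5, 7, 6]
  After s2: [3, 1, 2, 4, 5, 7, 6]
Final permutation: [3, 1, 2, 4, 5, 7, 6]

[3, 1, 2, 4, 5, 7, 6]


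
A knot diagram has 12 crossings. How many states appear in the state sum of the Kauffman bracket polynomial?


Each crossing contributes 2 choices (A-smoothing or B-smoothing).
Total states = 2^12 = 4096

4096


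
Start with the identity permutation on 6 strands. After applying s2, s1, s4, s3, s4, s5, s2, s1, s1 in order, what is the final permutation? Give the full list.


Starting with identity [1, 2, 3, 4, 5, 6].
Apply generators in sequence:
  After s2: [1, 3, 2, 4, 5, 6]
  After s1: [3, 1, 2, 4, 5, 6]
  After s4: [3, 1, 2, 5, 4, 6]
  After s3: [3, 1, 5, 2, 4, 6]
  After s4: [3, 1, 5, 4, 2, 6]
  After s5: [3, 1, 5, 4, 6, 2]
  After s2: [3, 5, 1, 4, 6, 2]
  After s1: [5, 3, 1, 4, 6, 2]
  After s1: [3, 5, 1, 4, 6, 2]
Final permutation: [3, 5, 1, 4, 6, 2]

[3, 5, 1, 4, 6, 2]


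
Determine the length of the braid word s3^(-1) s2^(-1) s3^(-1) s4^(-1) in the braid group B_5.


The word length counts the number of generators (including inverses).
Listing each generator: s3^(-1), s2^(-1), s3^(-1), s4^(-1)
There are 4 generators in this braid word.

4


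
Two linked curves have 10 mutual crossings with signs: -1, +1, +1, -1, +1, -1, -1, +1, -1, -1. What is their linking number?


Step 1: Count positive crossings: 4
Step 2: Count negative crossings: 6
Step 3: Sum of signs = 4 - 6 = -2
Step 4: Linking number = sum/2 = -2/2 = -1

-1


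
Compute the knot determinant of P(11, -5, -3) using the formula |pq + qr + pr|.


Step 1: Compute pq + qr + pr.
pq = 11*(-5) = -55
qr = (-5)*(-3) = 15
pr = 11*(-3) = -33
pq + qr + pr = -55 + 15 + (-33) = -73
Step 2: Take absolute value.
det(P(11,-5,-3)) = |-73| = 73

73


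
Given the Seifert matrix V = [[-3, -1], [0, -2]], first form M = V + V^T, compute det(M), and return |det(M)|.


Step 1: Form V + V^T where V = [[-3, -1], [0, -2]]
  V^T = [[-3, 0], [-1, -2]]
  V + V^T = [[-6, -1], [-1, -4]]
Step 2: det(V + V^T) = (-6)*(-4) - (-1)*(-1)
  = 24 - 1 = 23
Step 3: Knot determinant = |det(V + V^T)| = |23| = 23

23


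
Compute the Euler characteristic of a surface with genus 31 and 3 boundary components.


chi = 2 - 2g - b
= 2 - 2*31 - 3
= 2 - 62 - 3 = -63

-63


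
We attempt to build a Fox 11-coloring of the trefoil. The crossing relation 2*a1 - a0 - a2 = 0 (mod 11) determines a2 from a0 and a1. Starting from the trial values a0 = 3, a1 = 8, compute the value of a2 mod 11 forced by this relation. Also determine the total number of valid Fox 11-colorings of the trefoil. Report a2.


Step 1: Apply the given crossing relation 2*a1 - a0 - a2 = 0 (mod 11).
  a2 = 2*a1 - a0 mod 11
  a2 = 2*8 - 3 mod 11
  a2 = 16 - 3 mod 11
  a2 = 13 mod 11 = 2
Step 2: The trefoil has determinant 3.
  Number of Fox p-colorings (p prime) is p^2 if p = 3, else p.
  Since 11 does not divide 3, only trivial (constant) colorings exist.
  (So the trial a0 = 3, a1 = 8 with a0 != a1 does NOT extend to a valid coloring of the whole trefoil: the other two crossing relations require 3*(a1 - a0) = 0 (mod 11), which fails.)
  Total colorings = 11
Step 3: a2 = 2, total Fox 11-colorings = 11

2


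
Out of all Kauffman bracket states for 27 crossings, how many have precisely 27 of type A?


We choose which 27 of 27 crossings get A-smoothings.
C(27, 27) = 27! / (27! * 0!)
= 1

1


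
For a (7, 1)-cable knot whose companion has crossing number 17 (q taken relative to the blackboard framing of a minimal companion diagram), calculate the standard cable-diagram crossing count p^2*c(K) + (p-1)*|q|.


Step 1: Each of the c(K) crossings of the companion diagram becomes p*p = p^2 crossings among the p parallel strands, and each of the |q| twists s_1 s_2 ... s_(p-1) adds (p-1) crossings.
  Crossings = p^2 * c(K) + (p-1)*|q|
Step 2: = 7^2 * 17 + (7-1)*1
Step 3: = 49*17 + 6*1
Step 4: = 833 + 6 = 839

839


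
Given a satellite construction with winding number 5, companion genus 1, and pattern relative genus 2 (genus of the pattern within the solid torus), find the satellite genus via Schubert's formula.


Schubert: g(satellite) = g_rel(pattern) + |winding| * g(companion),
where g_rel(pattern) is the genus of the pattern relative to the solid torus.
= 2 + 5 * 1
= 2 + 5 = 7

7


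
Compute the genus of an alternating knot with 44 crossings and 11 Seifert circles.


For alternating knots, g = (c - s + 1)/2.
= (44 - 11 + 1)/2
= 34/2 = 17

17


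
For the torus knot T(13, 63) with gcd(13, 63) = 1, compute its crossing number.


For a torus knot T(p, q) with gcd(p,q)=1,
the crossing number is min(p*(q-1), q*(p-1)).
p*(q-1) = 13*62 = 806
q*(p-1) = 63*12 = 756
min(806, 756) = 756

756
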